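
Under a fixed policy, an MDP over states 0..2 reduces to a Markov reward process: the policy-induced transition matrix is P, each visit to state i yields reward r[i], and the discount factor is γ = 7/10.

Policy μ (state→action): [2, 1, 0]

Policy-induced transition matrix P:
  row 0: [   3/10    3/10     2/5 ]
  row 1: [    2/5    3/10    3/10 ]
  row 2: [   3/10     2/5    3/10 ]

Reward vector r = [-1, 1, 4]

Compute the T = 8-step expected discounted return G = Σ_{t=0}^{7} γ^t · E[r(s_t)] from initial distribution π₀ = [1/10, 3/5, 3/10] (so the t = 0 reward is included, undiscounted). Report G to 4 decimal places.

G = 4.4729

t=0: π = [0.1000, 0.6000, 0.3000], E[r] = 1.7000, γ^t·E[r] = 1.700000, running G = 1.700000
t=1: π = [0.3600, 0.3300, 0.3100], E[r] = 1.2100, γ^t·E[r] = 0.847000, running G = 2.547000
t=2: π = [0.3330, 0.3310, 0.3360], E[r] = 1.3420, γ^t·E[r] = 0.657580, running G = 3.204580
t=3: π = [0.3331, 0.3336, 0.3333], E[r] = 1.3337, γ^t·E[r] = 0.457459, running G = 3.662039
t=4: π = [0.3334, 0.3333, 0.3333], E[r] = 1.3332, γ^t·E[r] = 0.320104, running G = 3.982143
t=5: π = [0.3333, 0.3333, 0.3333], E[r] = 1.3333, γ^t·E[r] = 0.224095, running G = 4.206238
t=6: π = [0.3333, 0.3333, 0.3333], E[r] = 1.3333, γ^t·E[r] = 0.156865, running G = 4.363103
t=7: π = [0.3333, 0.3333, 0.3333], E[r] = 1.3333, γ^t·E[r] = 0.109806, running G = 4.472909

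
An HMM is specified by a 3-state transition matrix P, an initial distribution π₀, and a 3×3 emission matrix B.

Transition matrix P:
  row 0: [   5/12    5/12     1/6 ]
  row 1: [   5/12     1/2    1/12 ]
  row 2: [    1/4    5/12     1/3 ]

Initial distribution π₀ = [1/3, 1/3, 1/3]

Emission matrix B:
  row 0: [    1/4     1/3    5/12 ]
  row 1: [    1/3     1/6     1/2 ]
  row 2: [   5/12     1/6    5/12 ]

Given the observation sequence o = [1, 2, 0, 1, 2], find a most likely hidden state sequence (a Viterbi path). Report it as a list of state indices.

path = [0, 1, 1, 0, 1]

t=0: δ = [1.111e-01, 5.556e-02, 5.556e-02]  (obs o_0=1)
t=1: δ = [1.929e-02, 2.315e-02, 7.716e-03]  ψ = [0, 0, 0]  (obs o_1=2)
t=2: δ = [2.411e-03, 3.858e-03, 1.340e-03]  ψ = [1, 1, 0]  (obs o_2=0)
t=3: δ = [5.358e-04, 3.215e-04, 7.442e-05]  ψ = [1, 1, 2]  (obs o_3=1)
t=4: δ = [9.303e-05, 1.116e-04, 3.721e-05]  ψ = [0, 0, 0]  (obs o_4=2)
backtrack: best end state = 1; path = [0, 1, 1, 0, 1]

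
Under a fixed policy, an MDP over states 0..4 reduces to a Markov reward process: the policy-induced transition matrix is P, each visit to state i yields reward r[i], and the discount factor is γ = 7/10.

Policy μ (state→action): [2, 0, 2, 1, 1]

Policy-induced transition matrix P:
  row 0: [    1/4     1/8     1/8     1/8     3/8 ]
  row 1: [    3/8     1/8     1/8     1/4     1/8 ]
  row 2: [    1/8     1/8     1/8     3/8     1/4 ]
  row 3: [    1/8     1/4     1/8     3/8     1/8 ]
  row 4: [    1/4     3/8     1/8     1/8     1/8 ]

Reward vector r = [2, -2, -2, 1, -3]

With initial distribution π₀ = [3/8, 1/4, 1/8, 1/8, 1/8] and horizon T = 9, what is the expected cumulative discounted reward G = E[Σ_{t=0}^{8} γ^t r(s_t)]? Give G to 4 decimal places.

G = -1.5007

t=0: π = [0.3750, 0.2500, 0.1250, 0.1250, 0.1250], E[r] = -0.2500, γ^t·E[r] = -0.250000, running G = -0.250000
t=1: π = [0.2500, 0.1719, 0.1250, 0.2188, 0.2344], E[r] = -0.5781, γ^t·E[r] = -0.404688, running G = -0.654688
t=2: π = [0.2285, 0.2109, 0.1250, 0.2324, 0.2031], E[r] = -0.5918, γ^t·E[r] = -0.289980, running G = -0.944668
t=3: π = [0.2317, 0.2048, 0.1250, 0.2407, 0.1978], E[r] = -0.5488, γ^t·E[r] = -0.188248, running G = -1.132916
t=4: π = [0.2299, 0.2045, 0.1250, 0.2420, 0.1985], E[r] = -0.5529, γ^t·E[r] = -0.132748, running G = -1.265664
t=5: π = [0.2297, 0.2049, 0.1250, 0.2423, 0.1981], E[r] = -0.5524, γ^t·E[r] = -0.092838, running G = -1.358502
t=6: π = [0.2297, 0.2048, 0.1250, 0.2424, 0.1980], E[r] = -0.5519, γ^t·E[r] = -0.064935, running G = -1.423437
t=7: π = [0.2297, 0.2048, 0.1250, 0.2425, 0.1980], E[r] = -0.5520, γ^t·E[r] = -0.045458, running G = -1.468894
t=8: π = [0.2297, 0.2048, 0.1250, 0.2425, 0.1980], E[r] = -0.5520, γ^t·E[r] = -0.031820, running G = -1.500714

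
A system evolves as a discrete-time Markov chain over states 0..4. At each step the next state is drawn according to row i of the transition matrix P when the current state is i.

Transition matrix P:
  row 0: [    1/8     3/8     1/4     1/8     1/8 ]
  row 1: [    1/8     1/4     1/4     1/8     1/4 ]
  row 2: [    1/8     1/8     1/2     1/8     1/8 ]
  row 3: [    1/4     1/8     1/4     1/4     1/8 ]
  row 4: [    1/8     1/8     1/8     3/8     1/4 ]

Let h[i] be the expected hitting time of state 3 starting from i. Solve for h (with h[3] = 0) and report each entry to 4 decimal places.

h = [5.9237, 5.7405, 5.9847, 0.0000, 4.2748]

First-step conditioning: h[3] = 0; for i ≠ 3, h[i] = 1 + Σ_k P[i][k]·h[k].
  h[0] = 1 + 1/8·h[0] + 3/8·h[1] + 1/4·h[2] + 1/8·h[4]
  h[1] = 1 + 1/8·h[0] + 1/4·h[1] + 1/4·h[2] + 1/4·h[4]
  h[2] = 1 + 1/8·h[0] + 1/8·h[1] + 1/2·h[2] + 1/8·h[4]
  h[4] = 1 + 1/8·h[0] + 1/8·h[1] + 1/8·h[2] + 1/4·h[4]
Solving the 4×4 linear system over states ≠ 3 gives exactly h = [776/131, 752/131, 784/131, 0, 560/131] (h[3] = 0 is the target).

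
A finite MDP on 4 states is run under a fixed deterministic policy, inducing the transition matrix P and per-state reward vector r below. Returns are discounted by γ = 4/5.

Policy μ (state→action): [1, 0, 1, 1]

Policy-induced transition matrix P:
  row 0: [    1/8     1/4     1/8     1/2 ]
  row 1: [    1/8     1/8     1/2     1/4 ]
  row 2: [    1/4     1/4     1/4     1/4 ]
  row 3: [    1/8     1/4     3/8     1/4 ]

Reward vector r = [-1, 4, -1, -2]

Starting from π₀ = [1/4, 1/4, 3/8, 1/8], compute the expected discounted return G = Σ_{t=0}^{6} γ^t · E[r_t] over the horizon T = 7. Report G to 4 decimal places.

G = -0.4371

t=0: π = [0.2500, 0.2500, 0.3750, 0.1250], E[r] = 0.1250, γ^t·E[r] = 0.125000, running G = 0.125000
t=1: π = [0.1719, 0.2188, 0.2969, 0.3125], E[r] = -0.2188, γ^t·E[r] = -0.175000, running G = -0.050000
t=2: π = [0.1621, 0.2227, 0.3223, 0.2930], E[r] = -0.1797, γ^t·E[r] = -0.115000, running G = -0.165000
t=3: π = [0.1653, 0.2222, 0.3220, 0.2905], E[r] = -0.1797, γ^t·E[r] = -0.092000, running G = -0.257000
t=4: π = [0.1653, 0.2222, 0.3212, 0.2913], E[r] = -0.1802, γ^t·E[r] = -0.073800, running G = -0.330800
t=5: π = [0.1651, 0.2222, 0.3213, 0.2913], E[r] = -0.1802, γ^t·E[r] = -0.059050, running G = -0.389850
t=6: π = [0.1652, 0.2222, 0.3213, 0.2913], E[r] = -0.1802, γ^t·E[r] = -0.047232, running G = -0.437082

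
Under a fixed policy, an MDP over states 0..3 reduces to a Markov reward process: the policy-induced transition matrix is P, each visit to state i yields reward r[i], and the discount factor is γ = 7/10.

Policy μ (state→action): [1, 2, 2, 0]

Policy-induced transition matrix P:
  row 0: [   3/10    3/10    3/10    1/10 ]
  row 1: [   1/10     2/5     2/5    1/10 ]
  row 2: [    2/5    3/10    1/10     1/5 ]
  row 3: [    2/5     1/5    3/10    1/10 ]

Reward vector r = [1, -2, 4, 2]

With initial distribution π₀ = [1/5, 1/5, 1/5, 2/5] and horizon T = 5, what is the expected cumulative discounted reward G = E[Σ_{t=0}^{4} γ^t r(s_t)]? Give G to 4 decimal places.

t=0: π = [0.2000, 0.2000, 0.2000, 0.4000], E[r] = 1.4000, γ^t·E[r] = 1.400000, running G = 1.400000
t=1: π = [0.3200, 0.2800, 0.2800, 0.1200], E[r] = 1.1200, γ^t·E[r] = 0.784000, running G = 2.184000
t=2: π = [0.2840, 0.3160, 0.2720, 0.1280], E[r] = 0.9960, γ^t·E[r] = 0.488040, running G = 2.672040
t=3: π = [0.2768, 0.3188, 0.2772, 0.1272], E[r] = 1.0024, γ^t·E[r] = 0.343823, running G = 3.015863
t=4: π = [0.2767, 0.3192, 0.2764, 0.1277], E[r] = 0.9996, γ^t·E[r] = 0.239994, running G = 3.255858

G = 3.2559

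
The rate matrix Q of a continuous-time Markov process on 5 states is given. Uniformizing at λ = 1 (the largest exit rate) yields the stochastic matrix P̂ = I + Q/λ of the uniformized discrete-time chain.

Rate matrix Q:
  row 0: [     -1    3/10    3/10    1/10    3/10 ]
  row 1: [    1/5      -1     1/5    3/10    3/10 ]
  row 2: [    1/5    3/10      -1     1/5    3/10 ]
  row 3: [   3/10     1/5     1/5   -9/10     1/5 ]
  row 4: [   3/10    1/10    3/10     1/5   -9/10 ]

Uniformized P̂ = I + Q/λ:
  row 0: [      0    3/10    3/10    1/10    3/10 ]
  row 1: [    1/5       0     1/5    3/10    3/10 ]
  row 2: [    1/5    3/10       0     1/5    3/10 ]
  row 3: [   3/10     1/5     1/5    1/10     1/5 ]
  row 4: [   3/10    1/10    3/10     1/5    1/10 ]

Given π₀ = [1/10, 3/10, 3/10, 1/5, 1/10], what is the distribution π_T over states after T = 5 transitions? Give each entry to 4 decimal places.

t=0: π = [0.1000, 0.3000, 0.3000, 0.2000, 0.1000]
t=1: π = [0.2100, 0.1700, 0.1600, 0.2000, 0.2600]
t=2: π = [0.2040, 0.1770, 0.2150, 0.1760, 0.2280]
t=3: π = [0.1996, 0.1837, 0.2002, 0.1797, 0.2368]
t=4: π = [0.2017, 0.1796, 0.2036, 0.1804, 0.2347]
t=5: π = [0.2012, 0.1812, 0.2029, 0.1797, 0.2350]

π = [0.2012, 0.1812, 0.2029, 0.1797, 0.2350]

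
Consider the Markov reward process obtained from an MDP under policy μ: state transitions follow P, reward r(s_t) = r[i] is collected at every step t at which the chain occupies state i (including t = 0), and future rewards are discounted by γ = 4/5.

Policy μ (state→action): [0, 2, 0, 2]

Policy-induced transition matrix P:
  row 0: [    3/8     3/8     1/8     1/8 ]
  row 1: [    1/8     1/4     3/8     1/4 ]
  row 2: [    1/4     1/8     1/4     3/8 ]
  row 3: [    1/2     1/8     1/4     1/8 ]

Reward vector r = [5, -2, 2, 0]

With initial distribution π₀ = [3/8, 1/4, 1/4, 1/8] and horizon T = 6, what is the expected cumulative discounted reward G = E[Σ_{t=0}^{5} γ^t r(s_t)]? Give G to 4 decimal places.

t=0: π = [0.3750, 0.2500, 0.2500, 0.1250], E[r] = 1.8750, γ^t·E[r] = 1.875000, running G = 1.875000
t=1: π = [0.2969, 0.2500, 0.2344, 0.2188], E[r] = 1.4531, γ^t·E[r] = 1.162500, running G = 3.037500
t=2: π = [0.3105, 0.2305, 0.2441, 0.2148], E[r] = 1.5801, γ^t·E[r] = 1.011250, running G = 4.048750
t=3: π = [0.3137, 0.2314, 0.2400, 0.2148], E[r] = 1.5857, γ^t·E[r] = 0.811875, running G = 4.860625
t=4: π = [0.3140, 0.2324, 0.2397, 0.2139], E[r] = 1.5847, γ^t·E[r] = 0.649088, running G = 5.509713
t=5: π = [0.3137, 0.2325, 0.2398, 0.2140], E[r] = 1.5829, γ^t·E[r] = 0.518696, running G = 6.028409

G = 6.0284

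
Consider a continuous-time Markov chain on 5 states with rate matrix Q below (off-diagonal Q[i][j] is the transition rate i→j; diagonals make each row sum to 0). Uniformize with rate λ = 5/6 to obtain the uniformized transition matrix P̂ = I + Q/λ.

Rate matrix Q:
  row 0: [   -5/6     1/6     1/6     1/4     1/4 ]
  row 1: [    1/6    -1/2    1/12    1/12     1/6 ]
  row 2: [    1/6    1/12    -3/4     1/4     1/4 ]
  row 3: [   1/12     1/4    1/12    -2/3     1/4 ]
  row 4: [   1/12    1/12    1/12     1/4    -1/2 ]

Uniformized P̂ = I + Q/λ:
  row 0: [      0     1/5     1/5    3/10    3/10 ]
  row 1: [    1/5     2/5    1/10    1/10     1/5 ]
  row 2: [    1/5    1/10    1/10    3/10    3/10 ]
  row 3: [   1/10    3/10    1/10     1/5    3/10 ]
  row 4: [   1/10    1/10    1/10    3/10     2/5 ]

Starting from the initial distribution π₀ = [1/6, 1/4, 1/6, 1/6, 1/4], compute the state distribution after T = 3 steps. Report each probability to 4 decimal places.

t=0: π = [0.1667, 0.2500, 0.1667, 0.1667, 0.2500]
t=1: π = [0.1250, 0.2250, 0.1167, 0.2333, 0.3000]
t=2: π = [0.1217, 0.2267, 0.1125, 0.2317, 0.3075]
t=3: π = [0.1218, 0.2265, 0.1122, 0.2315, 0.3081]

π = [0.1218, 0.2265, 0.1122, 0.2315, 0.3081]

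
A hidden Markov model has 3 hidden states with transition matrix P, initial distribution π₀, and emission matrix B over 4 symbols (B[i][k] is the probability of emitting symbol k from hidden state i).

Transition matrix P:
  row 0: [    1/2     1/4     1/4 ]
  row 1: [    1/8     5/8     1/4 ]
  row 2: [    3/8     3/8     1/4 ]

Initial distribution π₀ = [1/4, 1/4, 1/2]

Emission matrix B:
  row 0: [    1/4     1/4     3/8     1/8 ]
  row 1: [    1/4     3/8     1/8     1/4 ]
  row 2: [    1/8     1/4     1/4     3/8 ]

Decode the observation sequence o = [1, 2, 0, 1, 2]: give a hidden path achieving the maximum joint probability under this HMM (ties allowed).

path = [2, 0, 0, 0, 0]

t=0: δ = [6.250e-02, 9.375e-02, 1.250e-01]  (obs o_0=1)
t=1: δ = [1.758e-02, 7.324e-03, 7.812e-03]  ψ = [2, 1, 2]  (obs o_1=2)
t=2: δ = [2.197e-03, 1.144e-03, 5.493e-04]  ψ = [0, 1, 0]  (obs o_2=0)
t=3: δ = [2.747e-04, 2.682e-04, 1.373e-04]  ψ = [0, 1, 0]  (obs o_3=1)
t=4: δ = [5.150e-05, 2.095e-05, 1.717e-05]  ψ = [0, 1, 0]  (obs o_4=2)
backtrack: best end state = 0; path = [2, 0, 0, 0, 0]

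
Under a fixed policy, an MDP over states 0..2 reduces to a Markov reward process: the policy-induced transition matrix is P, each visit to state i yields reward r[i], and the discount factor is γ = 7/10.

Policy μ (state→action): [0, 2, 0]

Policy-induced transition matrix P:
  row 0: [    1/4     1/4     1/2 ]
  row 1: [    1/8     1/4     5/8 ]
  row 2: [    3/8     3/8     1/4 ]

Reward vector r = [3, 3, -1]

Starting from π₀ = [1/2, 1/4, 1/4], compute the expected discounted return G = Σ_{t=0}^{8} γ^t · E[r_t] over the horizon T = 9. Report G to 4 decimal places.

G = 4.7238

t=0: π = [0.5000, 0.2500, 0.2500], E[r] = 2.0000, γ^t·E[r] = 2.000000, running G = 2.000000
t=1: π = [0.2500, 0.2813, 0.4688], E[r] = 1.1250, γ^t·E[r] = 0.787500, running G = 2.787500
t=2: π = [0.2734, 0.3086, 0.4180], E[r] = 1.3281, γ^t·E[r] = 0.650781, running G = 3.438281
t=3: π = [0.2637, 0.3022, 0.4341], E[r] = 1.2637, γ^t·E[r] = 0.433439, running G = 3.871721
t=4: π = [0.2665, 0.3043, 0.4293], E[r] = 1.2830, γ^t·E[r] = 0.308038, running G = 4.179759
t=5: π = [0.2656, 0.3037, 0.4307], E[r] = 1.2771, γ^t·E[r] = 0.214647, running G = 4.394406
t=6: π = [0.2659, 0.3038, 0.4303], E[r] = 1.2789, γ^t·E[r] = 0.150460, running G = 4.544866
t=7: π = [0.2658, 0.3038, 0.4304], E[r] = 1.2784, γ^t·E[r] = 0.105278, running G = 4.650145
t=8: π = [0.2658, 0.3038, 0.4304], E[r] = 1.2785, γ^t·E[r] = 0.073704, running G = 4.723849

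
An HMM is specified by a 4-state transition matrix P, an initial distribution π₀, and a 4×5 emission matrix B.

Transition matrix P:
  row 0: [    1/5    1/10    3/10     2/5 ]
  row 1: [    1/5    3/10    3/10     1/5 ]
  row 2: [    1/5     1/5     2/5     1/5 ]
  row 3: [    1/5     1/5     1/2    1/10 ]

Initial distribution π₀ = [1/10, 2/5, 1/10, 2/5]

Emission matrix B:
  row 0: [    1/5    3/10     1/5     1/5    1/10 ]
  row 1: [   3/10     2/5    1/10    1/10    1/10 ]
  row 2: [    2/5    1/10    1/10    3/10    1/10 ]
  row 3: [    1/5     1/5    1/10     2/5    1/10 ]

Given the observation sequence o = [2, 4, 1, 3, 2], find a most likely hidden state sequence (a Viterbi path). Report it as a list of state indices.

path = [3, 2, 0, 3, 2]

t=0: δ = [2.000e-02, 4.000e-02, 1.000e-02, 4.000e-02]  (obs o_0=2)
t=1: δ = [8.000e-04, 1.200e-03, 2.000e-03, 8.000e-04]  ψ = [1, 1, 3, 0]  (obs o_1=4)
t=2: δ = [1.200e-04, 1.600e-04, 8.000e-05, 8.000e-05]  ψ = [2, 2, 2, 2]  (obs o_2=1)
t=3: δ = [6.400e-06, 4.800e-06, 1.440e-05, 1.920e-05]  ψ = [1, 1, 1, 0]  (obs o_3=3)
t=4: δ = [7.680e-07, 3.840e-07, 9.600e-07, 2.880e-07]  ψ = [3, 3, 3, 2]  (obs o_4=2)
backtrack: best end state = 2; path = [3, 2, 0, 3, 2]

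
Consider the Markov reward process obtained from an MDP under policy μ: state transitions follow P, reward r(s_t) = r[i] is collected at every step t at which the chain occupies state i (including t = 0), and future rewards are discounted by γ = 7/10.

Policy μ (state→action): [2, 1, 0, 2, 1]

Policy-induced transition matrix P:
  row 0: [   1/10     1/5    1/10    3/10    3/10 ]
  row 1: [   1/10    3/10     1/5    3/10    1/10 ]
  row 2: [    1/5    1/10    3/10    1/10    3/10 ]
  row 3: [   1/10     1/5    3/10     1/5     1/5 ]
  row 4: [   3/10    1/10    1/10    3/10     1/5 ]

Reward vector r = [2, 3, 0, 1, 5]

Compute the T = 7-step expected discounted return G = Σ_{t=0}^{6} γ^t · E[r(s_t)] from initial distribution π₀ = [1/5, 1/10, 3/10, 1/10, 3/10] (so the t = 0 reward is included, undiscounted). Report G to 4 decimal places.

t=0: π = [0.2000, 0.1000, 0.3000, 0.1000, 0.3000], E[r] = 2.3000, γ^t·E[r] = 2.300000, running G = 2.300000
t=1: π = [0.1900, 0.1500, 0.1900, 0.2300, 0.2400], E[r] = 2.2600, γ^t·E[r] = 1.582000, running G = 3.882000
t=2: π = [0.1670, 0.1720, 0.1990, 0.2390, 0.2230], E[r] = 2.2040, γ^t·E[r] = 1.079960, running G = 4.961960
t=3: π = [0.1645, 0.1750, 0.2048, 0.2363, 0.2194], E[r] = 2.1873, γ^t·E[r] = 0.750244, running G = 5.712204
t=4: π = [0.1644, 0.1751, 0.2057, 0.2354, 0.2194], E[r] = 2.1865, γ^t·E[r] = 0.524983, running G = 6.237187
t=5: π = [0.1645, 0.1750, 0.2057, 0.2353, 0.2195], E[r] = 2.1867, γ^t·E[r] = 0.367520, running G = 6.604708
t=6: π = [0.1645, 0.1750, 0.2057, 0.2353, 0.2195], E[r] = 2.1868, γ^t·E[r] = 0.257274, running G = 6.861982

G = 6.8620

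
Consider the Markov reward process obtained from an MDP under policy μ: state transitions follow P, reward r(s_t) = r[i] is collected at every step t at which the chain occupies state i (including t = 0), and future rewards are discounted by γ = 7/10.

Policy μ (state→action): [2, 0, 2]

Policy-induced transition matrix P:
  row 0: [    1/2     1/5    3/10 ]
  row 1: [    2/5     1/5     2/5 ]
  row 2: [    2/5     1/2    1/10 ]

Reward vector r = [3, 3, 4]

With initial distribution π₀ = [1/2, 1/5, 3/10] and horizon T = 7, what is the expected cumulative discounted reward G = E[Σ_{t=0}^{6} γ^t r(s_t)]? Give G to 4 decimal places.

t=0: π = [0.5000, 0.2000, 0.3000], E[r] = 3.3000, γ^t·E[r] = 3.300000, running G = 3.300000
t=1: π = [0.4500, 0.2900, 0.2600], E[r] = 3.2600, γ^t·E[r] = 2.282000, running G = 5.582000
t=2: π = [0.4450, 0.2780, 0.2770], E[r] = 3.2770, γ^t·E[r] = 1.605730, running G = 7.187730
t=3: π = [0.4445, 0.2831, 0.2724], E[r] = 3.2724, γ^t·E[r] = 1.122433, running G = 8.310163
t=4: π = [0.4445, 0.2817, 0.2738], E[r] = 3.2738, γ^t·E[r] = 0.786047, running G = 9.096210
t=5: π = [0.4444, 0.2821, 0.2734], E[r] = 3.2734, γ^t·E[r] = 0.550161, running G = 9.646371
t=6: π = [0.4444, 0.2820, 0.2735], E[r] = 3.2735, γ^t·E[r] = 0.385128, running G = 10.031499

G = 10.0315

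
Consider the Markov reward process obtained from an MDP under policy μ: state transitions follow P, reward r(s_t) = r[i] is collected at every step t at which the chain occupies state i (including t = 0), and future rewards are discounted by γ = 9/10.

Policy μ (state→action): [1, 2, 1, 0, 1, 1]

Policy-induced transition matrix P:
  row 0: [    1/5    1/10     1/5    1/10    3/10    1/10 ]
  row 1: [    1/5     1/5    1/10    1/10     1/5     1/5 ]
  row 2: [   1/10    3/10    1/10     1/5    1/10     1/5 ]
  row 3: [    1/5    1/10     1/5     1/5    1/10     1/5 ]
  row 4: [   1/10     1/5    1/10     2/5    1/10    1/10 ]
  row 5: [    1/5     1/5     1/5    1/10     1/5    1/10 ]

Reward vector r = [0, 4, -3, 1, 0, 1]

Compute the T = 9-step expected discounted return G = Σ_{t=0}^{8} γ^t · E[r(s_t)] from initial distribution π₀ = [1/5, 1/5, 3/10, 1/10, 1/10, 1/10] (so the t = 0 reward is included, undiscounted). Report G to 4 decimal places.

G = 3.2938

t=0: π = [0.2000, 0.2000, 0.3000, 0.1000, 0.1000, 0.1000], E[r] = 0.1000, γ^t·E[r] = 0.100000, running G = 0.100000
t=1: π = [0.1600, 0.2000, 0.1400, 0.1700, 0.1700, 0.1600], E[r] = 0.7100, γ^t·E[r] = 0.639000, running G = 0.739000
t=2: π = [0.1690, 0.1810, 0.1490, 0.1820, 0.1680, 0.1510], E[r] = 0.6100, γ^t·E[r] = 0.494100, running G = 1.233100
t=3: π = [0.1683, 0.1798, 0.1502, 0.1835, 0.1670, 0.1512], E[r] = 0.6033, γ^t·E[r] = 0.439806, running G = 1.672906
t=4: π = [0.1683, 0.1798, 0.1503, 0.1835, 0.1668, 0.1514], E[r] = 0.6033, γ^t·E[r] = 0.395812, running G = 2.068718
t=5: π = [0.1683, 0.1799, 0.1503, 0.1834, 0.1668, 0.1514], E[r] = 0.6033, γ^t·E[r] = 0.356217, running G = 2.424934
t=6: π = [0.1683, 0.1799, 0.1503, 0.1834, 0.1668, 0.1514], E[r] = 0.6033, γ^t·E[r] = 0.320612, running G = 2.745546
t=7: π = [0.1683, 0.1799, 0.1503, 0.1834, 0.1668, 0.1514], E[r] = 0.6033, γ^t·E[r] = 0.288552, running G = 3.034098
t=8: π = [0.1683, 0.1799, 0.1503, 0.1834, 0.1668, 0.1514], E[r] = 0.6033, γ^t·E[r] = 0.259696, running G = 3.293794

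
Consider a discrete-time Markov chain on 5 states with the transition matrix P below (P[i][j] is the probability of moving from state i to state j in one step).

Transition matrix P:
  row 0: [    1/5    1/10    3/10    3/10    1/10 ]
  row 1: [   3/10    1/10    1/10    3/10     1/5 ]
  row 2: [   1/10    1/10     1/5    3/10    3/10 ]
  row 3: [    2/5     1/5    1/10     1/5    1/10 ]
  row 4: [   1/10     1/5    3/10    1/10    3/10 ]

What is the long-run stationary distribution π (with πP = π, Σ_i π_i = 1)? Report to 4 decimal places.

Balance equations π_j = Σ_i π_i·P[i][j]:
  π_0 = 1/5·π_0 + 3/10·π_1 + 1/10·π_2 + 2/5·π_3 + 1/10·π_4
  π_1 = 1/10·π_0 + 1/10·π_1 + 1/10·π_2 + 1/5·π_3 + 1/5·π_4
  π_2 = 3/10·π_0 + 1/10·π_1 + 1/5·π_2 + 1/10·π_3 + 3/10·π_4
  π_3 = 3/10·π_0 + 3/10·π_1 + 3/10·π_2 + 1/5·π_3 + 1/10·π_4
  normalize: π_0 + π_1 + π_2 + π_3 + π_4 = 1
Solving the linear system gives exactly π = [706/3179, 455/3179, 647/3179, 755/3179, 56/289].

π = [0.2221, 0.1431, 0.2035, 0.2375, 0.1938]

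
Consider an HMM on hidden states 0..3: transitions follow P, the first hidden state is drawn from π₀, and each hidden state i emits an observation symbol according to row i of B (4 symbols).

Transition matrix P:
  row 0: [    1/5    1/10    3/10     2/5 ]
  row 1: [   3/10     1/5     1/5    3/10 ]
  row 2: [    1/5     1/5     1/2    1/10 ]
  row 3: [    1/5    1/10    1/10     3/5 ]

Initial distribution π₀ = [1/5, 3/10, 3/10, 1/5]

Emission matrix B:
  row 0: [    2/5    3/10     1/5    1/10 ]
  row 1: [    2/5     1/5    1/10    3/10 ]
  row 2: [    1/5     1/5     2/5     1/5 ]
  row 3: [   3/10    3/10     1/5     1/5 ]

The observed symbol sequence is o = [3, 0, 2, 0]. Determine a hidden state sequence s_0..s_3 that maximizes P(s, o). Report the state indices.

path = [1, 3, 3, 3]

t=0: δ = [2.000e-02, 9.000e-02, 6.000e-02, 4.000e-02]  (obs o_0=3)
t=1: δ = [1.080e-02, 7.200e-03, 6.000e-03, 8.100e-03]  ψ = [1, 1, 2, 1]  (obs o_1=0)
t=2: δ = [4.320e-04, 1.440e-04, 1.296e-03, 9.720e-04]  ψ = [0, 1, 0, 3]  (obs o_2=2)
t=3: δ = [1.037e-04, 1.037e-04, 1.296e-04, 1.750e-04]  ψ = [2, 2, 2, 3]  (obs o_3=0)
backtrack: best end state = 3; path = [1, 3, 3, 3]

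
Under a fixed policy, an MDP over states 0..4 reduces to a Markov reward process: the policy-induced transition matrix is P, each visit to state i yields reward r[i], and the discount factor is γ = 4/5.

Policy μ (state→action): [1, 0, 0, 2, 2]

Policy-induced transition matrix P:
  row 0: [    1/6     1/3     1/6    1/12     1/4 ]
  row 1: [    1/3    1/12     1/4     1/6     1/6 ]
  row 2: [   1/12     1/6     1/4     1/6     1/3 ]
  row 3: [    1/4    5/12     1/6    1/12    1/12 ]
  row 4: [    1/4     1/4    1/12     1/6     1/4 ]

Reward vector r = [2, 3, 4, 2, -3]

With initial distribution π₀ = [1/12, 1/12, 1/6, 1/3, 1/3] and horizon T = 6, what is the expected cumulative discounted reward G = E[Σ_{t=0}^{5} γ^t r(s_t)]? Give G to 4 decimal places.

t=0: π = [0.0833, 0.0833, 0.1667, 0.3333, 0.3333], E[r] = 0.7500, γ^t·E[r] = 0.750000, running G = 0.750000
t=1: π = [0.2222, 0.2847, 0.1597, 0.1319, 0.2014], E[r] = 1.5972, γ^t·E[r] = 1.277778, running G = 2.027778
t=2: π = [0.2286, 0.2297, 0.1869, 0.1372, 0.2176], E[r] = 1.5156, γ^t·E[r] = 0.970000, running G = 2.997778
t=3: π = [0.2189, 0.2380, 0.1833, 0.1362, 0.2236], E[r] = 1.4867, γ^t·E[r] = 0.761185, running G = 3.758963
t=4: π = [0.2210, 0.2360, 0.1831, 0.1371, 0.2227], E[r] = 1.4886, γ^t·E[r] = 0.609732, running G = 4.368695
t=5: π = [0.2207, 0.2367, 0.1830, 0.1368, 0.2228], E[r] = 1.4890, γ^t·E[r] = 0.487912, running G = 4.856606

G = 4.8566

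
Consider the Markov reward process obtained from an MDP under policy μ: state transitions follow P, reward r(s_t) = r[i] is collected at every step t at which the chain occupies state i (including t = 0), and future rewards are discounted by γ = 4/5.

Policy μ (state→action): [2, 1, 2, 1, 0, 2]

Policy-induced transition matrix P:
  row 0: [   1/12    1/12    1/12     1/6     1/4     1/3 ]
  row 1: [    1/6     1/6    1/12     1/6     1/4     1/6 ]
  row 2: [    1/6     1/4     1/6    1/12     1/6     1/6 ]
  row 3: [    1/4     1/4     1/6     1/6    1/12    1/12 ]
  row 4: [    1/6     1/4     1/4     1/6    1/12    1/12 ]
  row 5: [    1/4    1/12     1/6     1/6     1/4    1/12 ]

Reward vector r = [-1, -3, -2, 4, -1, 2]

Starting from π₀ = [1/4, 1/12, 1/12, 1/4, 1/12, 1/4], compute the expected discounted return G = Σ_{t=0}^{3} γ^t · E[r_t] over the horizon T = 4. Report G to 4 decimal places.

t=0: π = [0.2500, 0.0833, 0.0833, 0.2500, 0.0833, 0.2500], E[r] = 0.7500, γ^t·E[r] = 0.750000, running G = 0.750000
t=1: π = [0.1875, 0.1597, 0.1458, 0.1597, 0.1875, 0.1597], E[r] = -0.1875, γ^t·E[r] = -0.150000, running G = 0.600000
t=2: π = [0.1777, 0.1788, 0.1534, 0.1545, 0.1800, 0.1557], E[r] = -0.2714, γ^t·E[r] = -0.173704, running G = 0.426296
t=3: π = [0.1777, 0.1795, 0.1520, 0.1539, 0.1815, 0.1554], E[r] = -0.2753, γ^t·E[r] = -0.140963, running G = 0.285333

G = 0.2853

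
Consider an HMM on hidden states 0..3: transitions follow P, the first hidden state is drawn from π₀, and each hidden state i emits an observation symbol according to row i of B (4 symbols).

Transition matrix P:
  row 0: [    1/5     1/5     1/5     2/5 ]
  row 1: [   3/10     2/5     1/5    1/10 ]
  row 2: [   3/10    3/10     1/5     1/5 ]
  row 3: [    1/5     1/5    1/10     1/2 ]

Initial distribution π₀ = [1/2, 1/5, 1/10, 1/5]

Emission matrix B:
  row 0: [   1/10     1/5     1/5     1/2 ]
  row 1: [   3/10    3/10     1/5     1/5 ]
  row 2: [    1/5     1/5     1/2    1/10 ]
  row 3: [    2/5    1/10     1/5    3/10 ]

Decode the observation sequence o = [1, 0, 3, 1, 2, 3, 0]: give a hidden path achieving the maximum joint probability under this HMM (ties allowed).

t=0: δ = [1.000e-01, 6.000e-02, 2.000e-02, 2.000e-02]  (obs o_0=1)
t=1: δ = [2.000e-03, 7.200e-03, 4.000e-03, 1.600e-02]  ψ = [0, 1, 0, 0]  (obs o_1=0)
t=2: δ = [1.600e-03, 6.400e-04, 1.600e-04, 2.400e-03]  ψ = [3, 3, 3, 3]  (obs o_2=3)
t=3: δ = [9.600e-05, 1.440e-04, 6.400e-05, 1.200e-04]  ψ = [3, 3, 0, 3]  (obs o_3=1)
t=4: δ = [8.640e-06, 1.152e-05, 1.440e-05, 1.200e-05]  ψ = [1, 1, 1, 3]  (obs o_4=2)
t=5: δ = [2.160e-06, 9.216e-07, 2.880e-07, 1.800e-06]  ψ = [2, 1, 2, 3]  (obs o_5=3)
t=6: δ = [4.320e-08, 1.296e-07, 8.640e-08, 3.600e-07]  ψ = [0, 0, 0, 3]  (obs o_6=0)
backtrack: best end state = 3; path = [0, 3, 3, 3, 3, 3, 3]

path = [0, 3, 3, 3, 3, 3, 3]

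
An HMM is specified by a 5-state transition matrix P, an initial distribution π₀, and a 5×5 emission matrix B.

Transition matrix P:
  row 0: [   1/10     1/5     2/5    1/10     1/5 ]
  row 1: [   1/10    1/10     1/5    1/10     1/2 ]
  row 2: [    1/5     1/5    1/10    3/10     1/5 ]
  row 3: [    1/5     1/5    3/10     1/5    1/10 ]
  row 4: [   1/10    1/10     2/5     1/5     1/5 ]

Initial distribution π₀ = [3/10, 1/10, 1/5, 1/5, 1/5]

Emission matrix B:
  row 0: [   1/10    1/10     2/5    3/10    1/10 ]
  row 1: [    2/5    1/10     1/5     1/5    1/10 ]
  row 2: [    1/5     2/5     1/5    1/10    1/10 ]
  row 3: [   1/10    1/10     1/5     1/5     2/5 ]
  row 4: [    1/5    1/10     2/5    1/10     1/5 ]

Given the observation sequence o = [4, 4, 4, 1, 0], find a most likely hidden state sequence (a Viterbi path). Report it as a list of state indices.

path = [3, 3, 3, 2, 1]

t=0: δ = [3.000e-02, 1.000e-02, 2.000e-02, 8.000e-02, 4.000e-02]  (obs o_0=4)
t=1: δ = [1.600e-03, 1.600e-03, 2.400e-03, 6.400e-03, 1.600e-03]  ψ = [3, 3, 3, 3, 3]  (obs o_1=4)
t=2: δ = [1.280e-04, 1.280e-04, 1.920e-04, 5.120e-04, 1.600e-04]  ψ = [3, 3, 3, 3, 1]  (obs o_2=4)
t=3: δ = [1.024e-05, 1.024e-05, 6.144e-05, 1.024e-05, 6.400e-06]  ψ = [3, 3, 3, 3, 1]  (obs o_3=1)
t=4: δ = [1.229e-06, 4.915e-06, 1.229e-06, 1.843e-06, 2.458e-06]  ψ = [2, 2, 2, 2, 2]  (obs o_4=0)
backtrack: best end state = 1; path = [3, 3, 3, 2, 1]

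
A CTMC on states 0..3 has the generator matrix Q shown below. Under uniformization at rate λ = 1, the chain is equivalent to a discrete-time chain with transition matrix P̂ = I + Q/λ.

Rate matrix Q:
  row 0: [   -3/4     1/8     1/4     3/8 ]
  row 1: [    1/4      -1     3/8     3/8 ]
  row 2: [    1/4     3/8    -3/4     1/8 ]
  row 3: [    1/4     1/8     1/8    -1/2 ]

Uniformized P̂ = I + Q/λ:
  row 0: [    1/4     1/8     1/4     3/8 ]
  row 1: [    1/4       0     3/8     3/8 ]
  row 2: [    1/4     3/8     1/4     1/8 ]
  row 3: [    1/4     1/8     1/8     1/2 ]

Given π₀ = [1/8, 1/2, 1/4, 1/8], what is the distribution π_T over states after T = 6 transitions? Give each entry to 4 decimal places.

t=0: π = [0.1250, 0.5000, 0.2500, 0.1250]
t=1: π = [0.2500, 0.1250, 0.2969, 0.3281]
t=2: π = [0.2500, 0.1836, 0.2246, 0.3418]
t=3: π = [0.2500, 0.1582, 0.2302, 0.3616]
t=4: π = [0.2500, 0.1628, 0.2246, 0.3626]
t=5: π = [0.2500, 0.1608, 0.2250, 0.3642]
t=6: π = [0.2500, 0.1612, 0.2246, 0.3643]

π = [0.2500, 0.1612, 0.2246, 0.3643]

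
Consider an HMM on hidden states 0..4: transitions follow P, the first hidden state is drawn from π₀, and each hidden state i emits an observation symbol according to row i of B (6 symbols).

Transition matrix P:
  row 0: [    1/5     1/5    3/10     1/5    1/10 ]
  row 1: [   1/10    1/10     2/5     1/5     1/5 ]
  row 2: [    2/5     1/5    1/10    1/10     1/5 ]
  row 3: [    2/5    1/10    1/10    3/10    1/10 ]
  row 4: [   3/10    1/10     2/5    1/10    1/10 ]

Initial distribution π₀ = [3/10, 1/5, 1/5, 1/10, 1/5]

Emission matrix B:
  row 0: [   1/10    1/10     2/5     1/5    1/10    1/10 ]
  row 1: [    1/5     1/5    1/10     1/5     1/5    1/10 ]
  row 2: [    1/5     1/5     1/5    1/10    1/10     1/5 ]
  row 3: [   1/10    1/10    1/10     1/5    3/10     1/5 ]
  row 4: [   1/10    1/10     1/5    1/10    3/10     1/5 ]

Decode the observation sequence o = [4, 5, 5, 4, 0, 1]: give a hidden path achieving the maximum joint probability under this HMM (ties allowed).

path = [4, 2, 0, 3, 0, 2]

t=0: δ = [3.000e-02, 4.000e-02, 2.000e-02, 3.000e-02, 6.000e-02]  (obs o_0=4)
t=1: δ = [1.800e-03, 6.000e-04, 4.800e-03, 1.800e-03, 1.600e-03]  ψ = [4, 0, 4, 3, 1]  (obs o_1=5)
t=2: δ = [1.920e-04, 9.600e-05, 1.280e-04, 1.080e-04, 1.920e-04]  ψ = [2, 2, 4, 3, 2]  (obs o_2=5)
t=3: δ = [5.760e-06, 7.680e-06, 7.680e-06, 1.152e-05, 7.680e-06]  ψ = [4, 0, 4, 0, 2]  (obs o_3=4)
t=4: δ = [4.608e-07, 3.072e-07, 6.144e-07, 3.456e-07, 1.536e-07]  ψ = [3, 2, 1, 3, 1]  (obs o_4=0)
t=5: δ = [2.458e-08, 2.458e-08, 2.765e-08, 1.037e-08, 1.229e-08]  ψ = [2, 2, 0, 3, 2]  (obs o_5=1)
backtrack: best end state = 2; path = [4, 2, 0, 3, 0, 2]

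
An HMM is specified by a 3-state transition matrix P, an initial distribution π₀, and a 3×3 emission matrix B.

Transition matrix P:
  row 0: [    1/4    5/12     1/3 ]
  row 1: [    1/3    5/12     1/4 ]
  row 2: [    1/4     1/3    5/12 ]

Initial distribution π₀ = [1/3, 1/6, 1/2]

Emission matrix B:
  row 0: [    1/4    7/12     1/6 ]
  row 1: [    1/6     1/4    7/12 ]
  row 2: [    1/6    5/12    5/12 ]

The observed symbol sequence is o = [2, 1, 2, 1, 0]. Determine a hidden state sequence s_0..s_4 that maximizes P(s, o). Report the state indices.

path = [2, 0, 1, 0, 1]

t=0: δ = [5.556e-02, 9.722e-02, 2.083e-01]  (obs o_0=2)
t=1: δ = [3.038e-02, 1.736e-02, 3.617e-02]  ψ = [2, 2, 2]  (obs o_1=1)
t=2: δ = [1.507e-03, 7.385e-03, 6.279e-03]  ψ = [2, 0, 2]  (obs o_2=2)
t=3: δ = [1.436e-03, 7.692e-04, 1.090e-03]  ψ = [1, 1, 2]  (obs o_3=1)
t=4: δ = [8.974e-05, 9.971e-05, 7.977e-05]  ψ = [0, 0, 0]  (obs o_4=0)
backtrack: best end state = 1; path = [2, 0, 1, 0, 1]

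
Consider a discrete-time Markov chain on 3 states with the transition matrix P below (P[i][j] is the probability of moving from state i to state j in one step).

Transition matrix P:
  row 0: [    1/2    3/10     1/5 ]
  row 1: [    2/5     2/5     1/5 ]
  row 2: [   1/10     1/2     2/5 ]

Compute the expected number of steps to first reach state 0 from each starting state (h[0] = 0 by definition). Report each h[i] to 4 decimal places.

First-step conditioning: h[0] = 0; for i ≠ 0, h[i] = 1 + Σ_k P[i][k]·h[k].
  h[1] = 1 + 2/5·h[1] + 1/5·h[2]
  h[2] = 1 + 1/2·h[1] + 2/5·h[2]
Solving the 2×2 linear system over states ≠ 0 gives exactly h = [0, 40/13, 55/13] (h[0] = 0 is the target).

h = [0.0000, 3.0769, 4.2308]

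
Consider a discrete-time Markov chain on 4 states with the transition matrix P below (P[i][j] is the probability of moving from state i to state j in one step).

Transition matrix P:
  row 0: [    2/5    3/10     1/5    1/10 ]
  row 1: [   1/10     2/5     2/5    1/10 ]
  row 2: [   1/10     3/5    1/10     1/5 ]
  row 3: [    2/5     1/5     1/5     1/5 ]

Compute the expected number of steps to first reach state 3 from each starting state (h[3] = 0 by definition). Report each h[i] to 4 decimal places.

First-step conditioning: h[3] = 0; for i ≠ 3, h[i] = 1 + Σ_k P[i][k]·h[k].
  h[0] = 1 + 2/5·h[0] + 3/10·h[1] + 1/5·h[2]
  h[1] = 1 + 1/10·h[0] + 2/5·h[1] + 2/5·h[2]
  h[2] = 1 + 1/10·h[0] + 3/5·h[1] + 1/10·h[2]
Solving the 3×3 linear system over states ≠ 3 gives exactly h = [310/39, 70/9, 280/39, 0] (h[3] = 0 is the target).

h = [7.9487, 7.7778, 7.1795, 0.0000]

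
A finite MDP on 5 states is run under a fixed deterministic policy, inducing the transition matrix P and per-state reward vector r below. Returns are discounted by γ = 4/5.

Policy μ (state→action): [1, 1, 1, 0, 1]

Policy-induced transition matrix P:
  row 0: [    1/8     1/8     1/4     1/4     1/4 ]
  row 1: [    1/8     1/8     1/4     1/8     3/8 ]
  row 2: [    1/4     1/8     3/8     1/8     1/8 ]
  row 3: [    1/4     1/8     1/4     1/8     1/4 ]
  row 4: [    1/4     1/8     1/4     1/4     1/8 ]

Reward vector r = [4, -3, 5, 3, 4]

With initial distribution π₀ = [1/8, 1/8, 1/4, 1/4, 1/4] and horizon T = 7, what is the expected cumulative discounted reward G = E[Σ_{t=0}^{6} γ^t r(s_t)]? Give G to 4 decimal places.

G = 12.6694

t=0: π = [0.1250, 0.1250, 0.2500, 0.2500, 0.2500], E[r] = 3.1250, γ^t·E[r] = 3.125000, running G = 3.125000
t=1: π = [0.2188, 0.1250, 0.2813, 0.1719, 0.2031], E[r] = 3.2344, γ^t·E[r] = 2.587500, running G = 5.712500
t=2: π = [0.2070, 0.1250, 0.2852, 0.1777, 0.2051], E[r] = 3.2324, γ^t·E[r] = 2.068750, running G = 7.781250
t=3: π = [0.2085, 0.1250, 0.2856, 0.1765, 0.2043], E[r] = 3.2341, γ^t·E[r] = 1.655875, running G = 9.437125
t=4: π = [0.2083, 0.1250, 0.2857, 0.1766, 0.2044], E[r] = 3.2341, γ^t·E[r] = 1.324688, running G = 10.761813
t=5: π = [0.2083, 0.1250, 0.2857, 0.1766, 0.2044], E[r] = 3.2341, γ^t·E[r] = 1.059759, running G = 11.821571
t=6: π = [0.2083, 0.1250, 0.2857, 0.1766, 0.2044], E[r] = 3.2341, γ^t·E[r] = 0.847807, running G = 12.669378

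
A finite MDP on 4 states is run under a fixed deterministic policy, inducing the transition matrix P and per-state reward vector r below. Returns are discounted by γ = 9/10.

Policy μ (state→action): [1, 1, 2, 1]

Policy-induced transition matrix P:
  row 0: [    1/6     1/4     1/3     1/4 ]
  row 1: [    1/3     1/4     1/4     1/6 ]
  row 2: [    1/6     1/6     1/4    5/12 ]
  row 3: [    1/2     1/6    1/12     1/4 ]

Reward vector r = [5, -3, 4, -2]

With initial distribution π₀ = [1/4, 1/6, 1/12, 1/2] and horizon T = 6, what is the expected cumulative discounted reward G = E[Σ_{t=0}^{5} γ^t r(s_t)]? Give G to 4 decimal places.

G = 4.7463

t=0: π = [0.2500, 0.1667, 0.0833, 0.5000], E[r] = 0.0833, γ^t·E[r] = 0.083333, running G = 0.083333
t=1: π = [0.3611, 0.2014, 0.1875, 0.2500], E[r] = 1.4514, γ^t·E[r] = 1.306250, running G = 1.389583
t=2: π = [0.2836, 0.2135, 0.2384, 0.2645], E[r] = 1.2020, γ^t·E[r] = 0.973594, running G = 2.363177
t=3: π = [0.2904, 0.2081, 0.2296, 0.2719], E[r] = 1.2021, γ^t·E[r] = 0.876340, running G = 3.239517
t=4: π = [0.2920, 0.2082, 0.2289, 0.2709], E[r] = 1.2090, γ^t·E[r] = 0.793244, running G = 4.032761
t=5: π = [0.2917, 0.2084, 0.2292, 0.2708], E[r] = 1.2084, γ^t·E[r] = 0.713577, running G = 4.746337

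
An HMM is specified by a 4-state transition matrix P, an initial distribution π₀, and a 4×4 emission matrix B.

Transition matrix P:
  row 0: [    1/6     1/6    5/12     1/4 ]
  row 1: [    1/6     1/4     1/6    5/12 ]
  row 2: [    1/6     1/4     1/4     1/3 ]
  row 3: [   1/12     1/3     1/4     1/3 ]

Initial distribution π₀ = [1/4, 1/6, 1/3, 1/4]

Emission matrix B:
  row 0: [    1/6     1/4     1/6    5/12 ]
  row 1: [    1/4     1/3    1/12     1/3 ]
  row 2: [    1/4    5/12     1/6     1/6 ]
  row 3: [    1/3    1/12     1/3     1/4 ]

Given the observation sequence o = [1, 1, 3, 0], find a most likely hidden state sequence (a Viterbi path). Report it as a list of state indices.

t=0: δ = [6.250e-02, 5.556e-02, 1.389e-01, 2.083e-02]  (obs o_0=1)
t=1: δ = [5.787e-03, 1.157e-02, 1.447e-02, 3.858e-03]  ψ = [2, 2, 2, 2]  (obs o_1=1)
t=2: δ = [1.005e-03, 1.206e-03, 6.028e-04, 1.206e-03]  ψ = [2, 2, 2, 1]  (obs o_2=3)
t=3: δ = [3.349e-05, 1.005e-04, 1.047e-04, 1.674e-04]  ψ = [1, 3, 0, 1]  (obs o_3=0)
backtrack: best end state = 3; path = [2, 2, 1, 3]

path = [2, 2, 1, 3]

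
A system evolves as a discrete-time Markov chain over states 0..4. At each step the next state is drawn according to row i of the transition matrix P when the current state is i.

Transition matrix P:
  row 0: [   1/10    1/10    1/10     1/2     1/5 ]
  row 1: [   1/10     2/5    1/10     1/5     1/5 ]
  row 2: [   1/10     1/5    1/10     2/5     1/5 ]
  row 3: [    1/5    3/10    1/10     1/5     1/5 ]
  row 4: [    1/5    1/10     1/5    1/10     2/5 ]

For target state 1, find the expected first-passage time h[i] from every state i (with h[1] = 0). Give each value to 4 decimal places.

h = [5.8101, 0.0000, 5.3184, 4.9162, 6.1955]

First-step conditioning: h[1] = 0; for i ≠ 1, h[i] = 1 + Σ_k P[i][k]·h[k].
  h[0] = 1 + 1/10·h[0] + 1/10·h[2] + 1/2·h[3] + 1/5·h[4]
  h[2] = 1 + 1/10·h[0] + 1/10·h[2] + 2/5·h[3] + 1/5·h[4]
  h[3] = 1 + 1/5·h[0] + 1/10·h[2] + 1/5·h[3] + 1/5·h[4]
  h[4] = 1 + 1/5·h[0] + 1/5·h[2] + 1/10·h[3] + 2/5·h[4]
Solving the 4×4 linear system over states ≠ 1 gives exactly h = [1040/179, 0, 952/179, 880/179, 1109/179] (h[1] = 0 is the target).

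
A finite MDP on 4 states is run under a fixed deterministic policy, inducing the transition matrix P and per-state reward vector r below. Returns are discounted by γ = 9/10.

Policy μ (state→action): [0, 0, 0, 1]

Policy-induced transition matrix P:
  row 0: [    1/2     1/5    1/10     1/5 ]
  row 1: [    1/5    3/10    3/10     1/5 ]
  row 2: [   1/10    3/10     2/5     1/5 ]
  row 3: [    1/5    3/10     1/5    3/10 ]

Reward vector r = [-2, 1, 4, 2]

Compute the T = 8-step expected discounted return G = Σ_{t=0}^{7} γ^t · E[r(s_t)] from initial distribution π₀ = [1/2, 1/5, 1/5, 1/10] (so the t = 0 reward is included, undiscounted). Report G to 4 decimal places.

G = 5.4695

t=0: π = [0.5000, 0.2000, 0.2000, 0.1000], E[r] = 0.2000, γ^t·E[r] = 0.200000, running G = 0.200000
t=1: π = [0.3300, 0.2500, 0.2100, 0.2100], E[r] = 0.8500, γ^t·E[r] = 0.765000, running G = 0.965000
t=2: π = [0.2780, 0.2670, 0.2340, 0.2210], E[r] = 1.0890, γ^t·E[r] = 0.882090, running G = 1.847090
t=3: π = [0.2600, 0.2722, 0.2457, 0.2221], E[r] = 1.1792, γ^t·E[r] = 0.859637, running G = 2.706727
t=4: π = [0.2534, 0.2740, 0.2504, 0.2222], E[r] = 1.2130, γ^t·E[r] = 0.795849, running G = 3.502576
t=5: π = [0.2510, 0.2747, 0.2521, 0.2222], E[r] = 1.2256, γ^t·E[r] = 0.723722, running G = 4.226298
t=6: π = [0.2501, 0.2749, 0.2528, 0.2222], E[r] = 1.2303, γ^t·E[r] = 0.653855, running G = 4.880153
t=7: π = [0.2497, 0.2750, 0.2530, 0.2222], E[r] = 1.2321, γ^t·E[r] = 0.589311, running G = 5.469464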